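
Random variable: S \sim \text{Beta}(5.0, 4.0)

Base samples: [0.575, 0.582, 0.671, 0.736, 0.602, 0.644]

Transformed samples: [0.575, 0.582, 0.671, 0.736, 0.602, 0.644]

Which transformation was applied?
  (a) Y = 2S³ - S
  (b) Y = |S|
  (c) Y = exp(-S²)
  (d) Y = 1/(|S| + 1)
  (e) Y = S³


Checking option (b) Y = |S|:
  S = 0.575 -> Y = 0.575 ✓
  S = 0.582 -> Y = 0.582 ✓
  S = 0.671 -> Y = 0.671 ✓
All samples match this transformation.

(b) |S|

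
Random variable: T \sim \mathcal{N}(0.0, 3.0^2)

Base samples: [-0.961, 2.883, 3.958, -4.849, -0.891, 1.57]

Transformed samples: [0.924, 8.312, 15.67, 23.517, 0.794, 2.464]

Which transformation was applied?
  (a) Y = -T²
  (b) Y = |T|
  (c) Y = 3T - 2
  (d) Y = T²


Checking option (d) Y = T²:
  T = -0.961 -> Y = 0.924 ✓
  T = 2.883 -> Y = 8.312 ✓
  T = 3.958 -> Y = 15.67 ✓
All samples match this transformation.

(d) T²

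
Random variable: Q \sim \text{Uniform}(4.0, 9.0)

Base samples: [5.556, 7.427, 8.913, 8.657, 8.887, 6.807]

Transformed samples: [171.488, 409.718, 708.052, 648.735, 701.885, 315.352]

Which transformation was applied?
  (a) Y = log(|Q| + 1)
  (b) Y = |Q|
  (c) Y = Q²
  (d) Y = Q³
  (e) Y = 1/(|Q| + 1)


Checking option (d) Y = Q³:
  Q = 5.556 -> Y = 171.488 ✓
  Q = 7.427 -> Y = 409.718 ✓
  Q = 8.913 -> Y = 708.052 ✓
All samples match this transformation.

(d) Q³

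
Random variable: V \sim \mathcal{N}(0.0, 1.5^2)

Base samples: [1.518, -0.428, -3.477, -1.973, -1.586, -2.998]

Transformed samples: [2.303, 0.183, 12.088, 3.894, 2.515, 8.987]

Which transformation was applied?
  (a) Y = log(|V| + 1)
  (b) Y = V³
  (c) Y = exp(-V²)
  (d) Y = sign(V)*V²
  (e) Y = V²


Checking option (e) Y = V²:
  V = 1.518 -> Y = 2.303 ✓
  V = -0.428 -> Y = 0.183 ✓
  V = -3.477 -> Y = 12.088 ✓
All samples match this transformation.

(e) V²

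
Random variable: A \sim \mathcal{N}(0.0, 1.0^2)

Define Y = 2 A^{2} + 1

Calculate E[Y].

E[Y] = 2*E[A²] + 1
E[A] = 0
E[A²] = Var(A) + (E[A])² = 1 + 0 = 1
E[Y] = 2*1 + 1 = 3

3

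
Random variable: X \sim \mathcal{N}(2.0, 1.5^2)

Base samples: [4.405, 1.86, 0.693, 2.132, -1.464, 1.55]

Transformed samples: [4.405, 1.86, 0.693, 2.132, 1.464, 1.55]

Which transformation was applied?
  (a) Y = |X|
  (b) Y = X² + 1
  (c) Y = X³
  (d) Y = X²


Checking option (a) Y = |X|:
  X = 4.405 -> Y = 4.405 ✓
  X = 1.86 -> Y = 1.86 ✓
  X = 0.693 -> Y = 0.693 ✓
All samples match this transformation.

(a) |X|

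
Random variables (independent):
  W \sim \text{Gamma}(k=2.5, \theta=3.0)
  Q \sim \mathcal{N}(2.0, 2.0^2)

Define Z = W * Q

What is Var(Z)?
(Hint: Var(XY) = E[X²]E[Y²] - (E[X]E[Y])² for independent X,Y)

Var(XY) = E[X²]E[Y²] - (E[X]E[Y])²
E[W] = 7.5, Var(W) = 22.5
E[Q] = 2, Var(Q) = 4
E[W²] = 22.5 + 7.5² = 78.75
E[Q²] = 4 + 2² = 8
Var(Z) = 78.75*8 - (7.5*2)²
= 630 - 225 = 405

405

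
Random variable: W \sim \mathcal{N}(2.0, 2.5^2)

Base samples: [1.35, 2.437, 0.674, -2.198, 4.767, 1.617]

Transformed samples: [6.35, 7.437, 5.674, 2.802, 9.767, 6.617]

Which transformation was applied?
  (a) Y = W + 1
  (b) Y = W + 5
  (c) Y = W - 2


Checking option (b) Y = W + 5:
  W = 1.35 -> Y = 6.35 ✓
  W = 2.437 -> Y = 7.437 ✓
  W = 0.674 -> Y = 5.674 ✓
All samples match this transformation.

(b) W + 5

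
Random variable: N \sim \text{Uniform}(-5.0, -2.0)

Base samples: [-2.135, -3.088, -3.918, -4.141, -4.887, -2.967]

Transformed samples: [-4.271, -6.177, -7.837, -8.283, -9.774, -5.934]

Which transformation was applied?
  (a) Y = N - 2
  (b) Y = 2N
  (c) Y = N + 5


Checking option (b) Y = 2N:
  N = -2.135 -> Y = -4.271 ✓
  N = -3.088 -> Y = -6.177 ✓
  N = -3.918 -> Y = -7.837 ✓
All samples match this transformation.

(b) 2N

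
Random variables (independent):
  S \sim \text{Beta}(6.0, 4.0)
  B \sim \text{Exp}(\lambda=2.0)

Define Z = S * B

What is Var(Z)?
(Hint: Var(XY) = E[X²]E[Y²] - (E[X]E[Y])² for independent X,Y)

Var(XY) = E[X²]E[Y²] - (E[X]E[Y])²
E[S] = 0.6, Var(S) = 0.021818182
E[B] = 0.5, Var(B) = 0.25
E[S²] = 0.021818182 + 0.6² = 0.38181818
E[B²] = 0.25 + 0.5² = 0.5
Var(Z) = 0.38181818*0.5 - (0.6*0.5)²
= 0.19090909 - 0.09 = 0.10090909

0.10090909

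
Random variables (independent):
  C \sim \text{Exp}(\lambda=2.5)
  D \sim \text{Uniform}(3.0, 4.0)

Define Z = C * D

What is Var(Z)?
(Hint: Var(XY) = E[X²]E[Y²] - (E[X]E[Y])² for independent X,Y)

Var(XY) = E[X²]E[Y²] - (E[X]E[Y])²
E[C] = 0.4, Var(C) = 0.16
E[D] = 3.5, Var(D) = 0.083333333
E[C²] = 0.16 + 0.4² = 0.32
E[D²] = 0.083333333 + 3.5² = 12.333333
Var(Z) = 0.32*12.333333 - (0.4*3.5)²
= 3.9466667 - 1.96 = 1.9866667

1.9866667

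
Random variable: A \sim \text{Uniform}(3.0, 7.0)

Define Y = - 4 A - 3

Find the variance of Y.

For Y = aA + b: Var(Y) = a² * Var(A)
Var(A) = (7 - 3)^2/12 = 1.3333333
Var(Y) = (-4)² * 1.3333333 = 16 * 1.3333333 = 21.333333

21.333333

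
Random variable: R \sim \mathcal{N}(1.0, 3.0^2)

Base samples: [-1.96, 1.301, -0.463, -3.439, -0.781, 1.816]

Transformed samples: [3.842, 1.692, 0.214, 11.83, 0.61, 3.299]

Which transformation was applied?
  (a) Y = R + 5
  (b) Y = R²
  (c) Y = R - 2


Checking option (b) Y = R²:
  R = -1.96 -> Y = 3.842 ✓
  R = 1.301 -> Y = 1.692 ✓
  R = -0.463 -> Y = 0.214 ✓
All samples match this transformation.

(b) R²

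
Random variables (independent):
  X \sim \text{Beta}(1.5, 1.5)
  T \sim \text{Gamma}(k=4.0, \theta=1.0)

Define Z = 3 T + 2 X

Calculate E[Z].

E[Z] = 2*E[X] + 3*E[T]
E[X] = 0.5
E[T] = 4
E[Z] = 2*0.5 + 3*4 = 13

13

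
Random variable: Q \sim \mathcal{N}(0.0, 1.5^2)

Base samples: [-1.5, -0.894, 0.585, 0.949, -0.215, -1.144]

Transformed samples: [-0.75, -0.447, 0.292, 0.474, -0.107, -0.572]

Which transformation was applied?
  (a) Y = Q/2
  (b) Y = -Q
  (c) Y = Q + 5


Checking option (a) Y = Q/2:
  Q = -1.5 -> Y = -0.75 ✓
  Q = -0.894 -> Y = -0.447 ✓
  Q = 0.585 -> Y = 0.292 ✓
All samples match this transformation.

(a) Q/2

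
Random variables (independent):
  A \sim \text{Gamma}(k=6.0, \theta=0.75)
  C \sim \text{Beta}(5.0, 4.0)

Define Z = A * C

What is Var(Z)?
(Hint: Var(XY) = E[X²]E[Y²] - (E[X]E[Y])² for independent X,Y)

Var(XY) = E[X²]E[Y²] - (E[X]E[Y])²
E[A] = 4.5, Var(A) = 3.375
E[C] = 0.55555556, Var(C) = 0.024691358
E[A²] = 3.375 + 4.5² = 23.625
E[C²] = 0.024691358 + 0.55555556² = 0.33333333
Var(Z) = 23.625*0.33333333 - (4.5*0.55555556)²
= 7.875 - 6.25 = 1.625

1.625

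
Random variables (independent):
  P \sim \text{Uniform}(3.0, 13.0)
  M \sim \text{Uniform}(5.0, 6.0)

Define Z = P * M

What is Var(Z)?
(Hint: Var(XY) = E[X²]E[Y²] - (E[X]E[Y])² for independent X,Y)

Var(XY) = E[X²]E[Y²] - (E[X]E[Y])²
E[P] = 8, Var(P) = 8.3333333
E[M] = 5.5, Var(M) = 0.083333333
E[P²] = 8.3333333 + 8² = 72.333333
E[M²] = 0.083333333 + 5.5² = 30.333333
Var(Z) = 72.333333*30.333333 - (8*5.5)²
= 2194.1111 - 1936 = 258.11111

258.11111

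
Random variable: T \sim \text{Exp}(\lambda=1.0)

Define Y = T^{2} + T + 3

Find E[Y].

E[Y] = 1*E[T²] + 1*E[T] + 3
E[T] = 1
E[T²] = Var(T) + (E[T])² = 1 + 1 = 2
E[Y] = 1*2 + 1*1 + 3 = 6

6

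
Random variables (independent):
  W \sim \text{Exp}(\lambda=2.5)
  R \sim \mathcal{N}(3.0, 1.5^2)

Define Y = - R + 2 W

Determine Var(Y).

For independent RVs: Var(aX + bY) = a²Var(X) + b²Var(Y)
Var(W) = 0.16
Var(R) = 2.25
Var(Y) = 2²*0.16 + (-1)²*2.25
= 4*0.16 + 1*2.25 = 2.89

2.89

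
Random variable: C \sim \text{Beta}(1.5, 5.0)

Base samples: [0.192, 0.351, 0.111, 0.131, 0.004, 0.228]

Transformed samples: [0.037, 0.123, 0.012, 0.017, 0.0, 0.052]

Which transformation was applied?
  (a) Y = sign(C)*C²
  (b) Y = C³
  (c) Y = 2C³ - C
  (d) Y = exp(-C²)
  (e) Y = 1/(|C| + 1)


Checking option (a) Y = sign(C)*C²:
  C = 0.192 -> Y = 0.037 ✓
  C = 0.351 -> Y = 0.123 ✓
  C = 0.111 -> Y = 0.012 ✓
All samples match this transformation.

(a) sign(C)*C²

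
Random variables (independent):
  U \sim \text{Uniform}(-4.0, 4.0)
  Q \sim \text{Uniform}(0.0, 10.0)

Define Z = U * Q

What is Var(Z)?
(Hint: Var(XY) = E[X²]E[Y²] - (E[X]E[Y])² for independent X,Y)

Var(XY) = E[X²]E[Y²] - (E[X]E[Y])²
E[U] = 0, Var(U) = 5.3333333
E[Q] = 5, Var(Q) = 8.3333333
E[U²] = 5.3333333 + 0² = 5.3333333
E[Q²] = 8.3333333 + 5² = 33.333333
Var(Z) = 5.3333333*33.333333 - (0*5)²
= 177.77778 - 0 = 177.77778

177.77778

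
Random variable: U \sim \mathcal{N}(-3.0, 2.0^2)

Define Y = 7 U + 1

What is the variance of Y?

For Y = aU + b: Var(Y) = a² * Var(U)
Var(U) = 2.0^2 = 4
Var(Y) = 7² * 4 = 49 * 4 = 196

196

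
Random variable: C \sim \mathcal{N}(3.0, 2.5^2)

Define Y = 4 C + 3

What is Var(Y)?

For Y = aC + b: Var(Y) = a² * Var(C)
Var(C) = 2.5^2 = 6.25
Var(Y) = 4² * 6.25 = 16 * 6.25 = 100

100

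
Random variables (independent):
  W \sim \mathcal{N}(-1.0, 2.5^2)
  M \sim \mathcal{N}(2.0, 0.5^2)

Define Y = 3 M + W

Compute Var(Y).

For independent RVs: Var(aX + bY) = a²Var(X) + b²Var(Y)
Var(W) = 6.25
Var(M) = 0.25
Var(Y) = 1²*6.25 + 3²*0.25
= 1*6.25 + 9*0.25 = 8.5

8.5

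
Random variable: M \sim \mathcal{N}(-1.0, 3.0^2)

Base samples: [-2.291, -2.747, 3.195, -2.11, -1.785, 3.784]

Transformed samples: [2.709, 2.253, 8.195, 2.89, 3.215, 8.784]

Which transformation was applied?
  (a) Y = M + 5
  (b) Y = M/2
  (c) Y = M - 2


Checking option (a) Y = M + 5:
  M = -2.291 -> Y = 2.709 ✓
  M = -2.747 -> Y = 2.253 ✓
  M = 3.195 -> Y = 8.195 ✓
All samples match this transformation.

(a) M + 5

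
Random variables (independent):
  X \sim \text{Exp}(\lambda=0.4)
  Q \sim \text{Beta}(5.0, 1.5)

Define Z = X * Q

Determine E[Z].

For independent RVs: E[XY] = E[X]*E[Y]
E[X] = 2.5
E[Q] = 0.76923077
E[Z] = 2.5 * 0.76923077 = 1.9230769

1.9230769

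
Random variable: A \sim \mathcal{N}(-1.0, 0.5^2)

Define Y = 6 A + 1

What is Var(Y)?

For Y = aA + b: Var(Y) = a² * Var(A)
Var(A) = 0.5^2 = 0.25
Var(Y) = 6² * 0.25 = 36 * 0.25 = 9

9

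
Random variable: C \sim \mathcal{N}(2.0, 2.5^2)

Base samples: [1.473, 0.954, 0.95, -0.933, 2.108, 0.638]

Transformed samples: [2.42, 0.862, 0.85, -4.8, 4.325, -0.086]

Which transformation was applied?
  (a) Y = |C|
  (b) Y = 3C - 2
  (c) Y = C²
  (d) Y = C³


Checking option (b) Y = 3C - 2:
  C = 1.473 -> Y = 2.42 ✓
  C = 0.954 -> Y = 0.862 ✓
  C = 0.95 -> Y = 0.85 ✓
All samples match this transformation.

(b) 3C - 2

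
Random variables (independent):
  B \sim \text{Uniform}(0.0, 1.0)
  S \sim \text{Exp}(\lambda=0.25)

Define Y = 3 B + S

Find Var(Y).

For independent RVs: Var(aX + bY) = a²Var(X) + b²Var(Y)
Var(B) = 0.083333333
Var(S) = 16
Var(Y) = 3²*0.083333333 + 1²*16
= 9*0.083333333 + 1*16 = 16.75

16.75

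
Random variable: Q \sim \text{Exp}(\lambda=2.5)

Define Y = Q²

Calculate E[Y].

Using E[X²] = Var(X) + (E[X])²:
E[Q] = 0.4
Var(Q) = 1/2.5^2 = 0.16
E[Q²] = 0.16 + 0.4² = 0.16 + 0.16 = 0.32

0.32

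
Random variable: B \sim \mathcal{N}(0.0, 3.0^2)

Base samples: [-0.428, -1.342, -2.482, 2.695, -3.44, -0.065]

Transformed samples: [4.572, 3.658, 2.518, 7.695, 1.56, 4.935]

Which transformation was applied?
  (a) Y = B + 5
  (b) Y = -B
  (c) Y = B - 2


Checking option (a) Y = B + 5:
  B = -0.428 -> Y = 4.572 ✓
  B = -1.342 -> Y = 3.658 ✓
  B = -2.482 -> Y = 2.518 ✓
All samples match this transformation.

(a) B + 5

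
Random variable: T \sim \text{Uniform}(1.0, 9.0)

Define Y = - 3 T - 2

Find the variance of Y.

For Y = aT + b: Var(Y) = a² * Var(T)
Var(T) = (9 - 1)^2/12 = 5.3333333
Var(Y) = (-3)² * 5.3333333 = 9 * 5.3333333 = 48

48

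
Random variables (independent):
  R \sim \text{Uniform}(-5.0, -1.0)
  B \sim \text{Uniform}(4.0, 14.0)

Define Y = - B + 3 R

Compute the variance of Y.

For independent RVs: Var(aX + bY) = a²Var(X) + b²Var(Y)
Var(R) = 1.3333333
Var(B) = 8.3333333
Var(Y) = 3²*1.3333333 + (-1)²*8.3333333
= 9*1.3333333 + 1*8.3333333 = 20.333333

20.333333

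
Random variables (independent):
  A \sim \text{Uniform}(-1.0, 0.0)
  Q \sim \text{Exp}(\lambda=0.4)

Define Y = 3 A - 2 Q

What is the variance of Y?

For independent RVs: Var(aX + bY) = a²Var(X) + b²Var(Y)
Var(A) = 0.083333333
Var(Q) = 6.25
Var(Y) = 3²*0.083333333 + (-2)²*6.25
= 9*0.083333333 + 4*6.25 = 25.75

25.75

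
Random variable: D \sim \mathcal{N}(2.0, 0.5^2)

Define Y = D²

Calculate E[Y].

Using E[X²] = Var(X) + (E[X])²:
E[D] = 2
Var(D) = 0.5^2 = 0.25
E[D²] = 0.25 + 2² = 0.25 + 4 = 4.25

4.25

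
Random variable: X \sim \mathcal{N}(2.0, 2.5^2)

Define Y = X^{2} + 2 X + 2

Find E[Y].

E[Y] = 1*E[X²] + 2*E[X] + 2
E[X] = 2
E[X²] = Var(X) + (E[X])² = 6.25 + 4 = 10.25
E[Y] = 1*10.25 + 2*2 + 2 = 16.25

16.25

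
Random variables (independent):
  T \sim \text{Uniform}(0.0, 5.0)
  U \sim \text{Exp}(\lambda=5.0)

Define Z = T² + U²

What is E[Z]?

E[Z] = E[T²] + E[U²]
E[T²] = Var(T) + E[T]² = 2.0833333 + 6.25 = 8.3333333
E[U²] = Var(U) + E[U]² = 0.04 + 0.04 = 0.08
E[Z] = 8.3333333 + 0.08 = 8.4133333

8.4133333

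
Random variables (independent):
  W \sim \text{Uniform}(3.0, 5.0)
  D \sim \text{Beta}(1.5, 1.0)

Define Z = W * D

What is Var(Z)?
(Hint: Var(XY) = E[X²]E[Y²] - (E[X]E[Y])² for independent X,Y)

Var(XY) = E[X²]E[Y²] - (E[X]E[Y])²
E[W] = 4, Var(W) = 0.33333333
E[D] = 0.6, Var(D) = 0.068571429
E[W²] = 0.33333333 + 4² = 16.333333
E[D²] = 0.068571429 + 0.6² = 0.42857143
Var(Z) = 16.333333*0.42857143 - (4*0.6)²
= 7 - 5.76 = 1.24

1.24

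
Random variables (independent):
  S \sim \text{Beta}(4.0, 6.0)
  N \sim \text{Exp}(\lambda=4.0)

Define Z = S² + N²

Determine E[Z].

E[Z] = E[S²] + E[N²]
E[S²] = Var(S) + E[S]² = 0.021818182 + 0.16 = 0.18181818
E[N²] = Var(N) + E[N]² = 0.0625 + 0.0625 = 0.125
E[Z] = 0.18181818 + 0.125 = 0.30681818

0.30681818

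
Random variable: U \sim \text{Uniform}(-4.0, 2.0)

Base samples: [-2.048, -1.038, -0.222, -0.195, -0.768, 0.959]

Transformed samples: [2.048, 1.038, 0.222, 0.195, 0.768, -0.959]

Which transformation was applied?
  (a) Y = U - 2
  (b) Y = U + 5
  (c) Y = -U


Checking option (c) Y = -U:
  U = -2.048 -> Y = 2.048 ✓
  U = -1.038 -> Y = 1.038 ✓
  U = -0.222 -> Y = 0.222 ✓
All samples match this transformation.

(c) -U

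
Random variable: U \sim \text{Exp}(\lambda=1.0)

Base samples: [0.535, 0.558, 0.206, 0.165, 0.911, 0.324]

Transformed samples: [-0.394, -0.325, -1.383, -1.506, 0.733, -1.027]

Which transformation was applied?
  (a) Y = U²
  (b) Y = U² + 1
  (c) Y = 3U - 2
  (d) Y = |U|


Checking option (c) Y = 3U - 2:
  U = 0.535 -> Y = -0.394 ✓
  U = 0.558 -> Y = -0.325 ✓
  U = 0.206 -> Y = -1.383 ✓
All samples match this transformation.

(c) 3U - 2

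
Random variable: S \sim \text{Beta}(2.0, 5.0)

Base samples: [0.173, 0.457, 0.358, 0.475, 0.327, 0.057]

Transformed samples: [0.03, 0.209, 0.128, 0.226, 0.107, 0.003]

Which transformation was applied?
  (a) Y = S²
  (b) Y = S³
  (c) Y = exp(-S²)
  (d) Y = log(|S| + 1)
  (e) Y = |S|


Checking option (a) Y = S²:
  S = 0.173 -> Y = 0.03 ✓
  S = 0.457 -> Y = 0.209 ✓
  S = 0.358 -> Y = 0.128 ✓
All samples match this transformation.

(a) S²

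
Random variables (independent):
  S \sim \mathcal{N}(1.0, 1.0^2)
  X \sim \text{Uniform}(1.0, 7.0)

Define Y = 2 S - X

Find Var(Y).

For independent RVs: Var(aX + bY) = a²Var(X) + b²Var(Y)
Var(S) = 1
Var(X) = 3
Var(Y) = 2²*1 + (-1)²*3
= 4*1 + 1*3 = 7

7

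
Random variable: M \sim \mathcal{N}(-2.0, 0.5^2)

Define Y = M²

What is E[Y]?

E[M²] = Var(M) + (E[M])² = 0.25 + 4 = 4.25

4.25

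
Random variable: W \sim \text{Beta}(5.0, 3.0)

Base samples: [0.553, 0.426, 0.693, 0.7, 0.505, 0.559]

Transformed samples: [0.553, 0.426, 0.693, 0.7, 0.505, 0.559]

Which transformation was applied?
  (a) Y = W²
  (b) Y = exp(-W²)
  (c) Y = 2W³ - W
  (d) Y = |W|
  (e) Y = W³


Checking option (d) Y = |W|:
  W = 0.553 -> Y = 0.553 ✓
  W = 0.426 -> Y = 0.426 ✓
  W = 0.693 -> Y = 0.693 ✓
All samples match this transformation.

(d) |W|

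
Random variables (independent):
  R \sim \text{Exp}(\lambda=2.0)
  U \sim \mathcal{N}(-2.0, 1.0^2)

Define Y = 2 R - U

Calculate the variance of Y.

For independent RVs: Var(aX + bY) = a²Var(X) + b²Var(Y)
Var(R) = 0.25
Var(U) = 1
Var(Y) = 2²*0.25 + (-1)²*1
= 4*0.25 + 1*1 = 2

2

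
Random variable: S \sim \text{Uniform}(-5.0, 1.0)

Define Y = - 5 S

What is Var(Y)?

For Y = aS + b: Var(Y) = a² * Var(S)
Var(S) = (1 + 5)^2/12 = 3
Var(Y) = (-5)² * 3 = 25 * 3 = 75

75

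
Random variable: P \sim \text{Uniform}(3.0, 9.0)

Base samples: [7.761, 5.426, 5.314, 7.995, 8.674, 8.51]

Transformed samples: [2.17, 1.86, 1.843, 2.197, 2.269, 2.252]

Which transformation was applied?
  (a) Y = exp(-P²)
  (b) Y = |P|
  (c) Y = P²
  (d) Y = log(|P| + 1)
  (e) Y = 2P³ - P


Checking option (d) Y = log(|P| + 1):
  P = 7.761 -> Y = 2.17 ✓
  P = 5.426 -> Y = 1.86 ✓
  P = 5.314 -> Y = 1.843 ✓
All samples match this transformation.

(d) log(|P| + 1)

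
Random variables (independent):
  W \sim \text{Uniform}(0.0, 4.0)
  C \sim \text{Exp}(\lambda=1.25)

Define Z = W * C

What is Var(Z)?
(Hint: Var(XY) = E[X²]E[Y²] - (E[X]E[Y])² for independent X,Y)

Var(XY) = E[X²]E[Y²] - (E[X]E[Y])²
E[W] = 2, Var(W) = 1.3333333
E[C] = 0.8, Var(C) = 0.64
E[W²] = 1.3333333 + 2² = 5.3333333
E[C²] = 0.64 + 0.8² = 1.28
Var(Z) = 5.3333333*1.28 - (2*0.8)²
= 6.8266667 - 2.56 = 4.2666667

4.2666667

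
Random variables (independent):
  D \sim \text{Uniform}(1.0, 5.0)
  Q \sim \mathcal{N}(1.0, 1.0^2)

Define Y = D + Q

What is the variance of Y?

For independent RVs: Var(aX + bY) = a²Var(X) + b²Var(Y)
Var(D) = 1.3333333
Var(Q) = 1
Var(Y) = 1²*1.3333333 + 1²*1
= 1*1.3333333 + 1*1 = 2.3333333

2.3333333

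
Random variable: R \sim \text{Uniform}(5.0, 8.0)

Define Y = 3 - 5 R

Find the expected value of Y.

For Y = -5R + 3:
E[Y] = -5 * E[R] + 3
E[R] = (5 + 8)/2 = 6.5
E[Y] = -5 * 6.5 + 3 = -29.5

-29.5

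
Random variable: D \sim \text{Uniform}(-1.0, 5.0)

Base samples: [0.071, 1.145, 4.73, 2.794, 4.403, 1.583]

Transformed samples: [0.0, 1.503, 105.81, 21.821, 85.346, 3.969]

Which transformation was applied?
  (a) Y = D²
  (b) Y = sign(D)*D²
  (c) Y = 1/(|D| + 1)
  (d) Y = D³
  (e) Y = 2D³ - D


Checking option (d) Y = D³:
  D = 0.071 -> Y = 0.0 ✓
  D = 1.145 -> Y = 1.503 ✓
  D = 4.73 -> Y = 105.81 ✓
All samples match this transformation.

(d) D³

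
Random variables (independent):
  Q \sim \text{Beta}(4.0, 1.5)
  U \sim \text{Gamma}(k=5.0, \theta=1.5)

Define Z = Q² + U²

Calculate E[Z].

E[Z] = E[Q²] + E[U²]
E[Q²] = Var(Q) + E[Q]² = 0.03051494 + 0.52892562 = 0.55944056
E[U²] = Var(U) + E[U]² = 11.25 + 56.25 = 67.5
E[Z] = 0.55944056 + 67.5 = 68.059441

68.059441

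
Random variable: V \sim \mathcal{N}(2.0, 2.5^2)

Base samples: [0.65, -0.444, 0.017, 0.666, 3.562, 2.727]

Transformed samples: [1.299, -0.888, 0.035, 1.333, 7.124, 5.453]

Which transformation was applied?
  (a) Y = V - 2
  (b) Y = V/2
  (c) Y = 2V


Checking option (c) Y = 2V:
  V = 0.65 -> Y = 1.299 ✓
  V = -0.444 -> Y = -0.888 ✓
  V = 0.017 -> Y = 0.035 ✓
All samples match this transformation.

(c) 2V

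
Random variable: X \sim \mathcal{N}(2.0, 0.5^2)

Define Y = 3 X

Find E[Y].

For Y = 3X:
E[Y] = 3 * E[X]
E[X] = 2.0 = 2
E[Y] = 3 * 2 = 6

6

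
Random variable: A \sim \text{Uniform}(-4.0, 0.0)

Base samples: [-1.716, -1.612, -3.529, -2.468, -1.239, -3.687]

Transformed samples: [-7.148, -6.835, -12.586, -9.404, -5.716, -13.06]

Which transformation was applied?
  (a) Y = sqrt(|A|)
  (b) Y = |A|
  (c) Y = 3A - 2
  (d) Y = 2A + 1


Checking option (c) Y = 3A - 2:
  A = -1.716 -> Y = -7.148 ✓
  A = -1.612 -> Y = -6.835 ✓
  A = -3.529 -> Y = -12.586 ✓
All samples match this transformation.

(c) 3A - 2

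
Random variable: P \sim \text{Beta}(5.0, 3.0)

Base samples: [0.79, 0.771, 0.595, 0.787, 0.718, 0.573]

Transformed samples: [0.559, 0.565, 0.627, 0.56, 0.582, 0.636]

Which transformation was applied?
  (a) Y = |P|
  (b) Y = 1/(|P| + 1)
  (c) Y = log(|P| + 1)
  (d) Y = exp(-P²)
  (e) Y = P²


Checking option (b) Y = 1/(|P| + 1):
  P = 0.79 -> Y = 0.559 ✓
  P = 0.771 -> Y = 0.565 ✓
  P = 0.595 -> Y = 0.627 ✓
All samples match this transformation.

(b) 1/(|P| + 1)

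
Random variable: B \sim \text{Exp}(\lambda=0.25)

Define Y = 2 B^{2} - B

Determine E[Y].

E[Y] = 2*E[B²] - 1*E[B]
E[B] = 4
E[B²] = Var(B) + (E[B])² = 16 + 16 = 32
E[Y] = 2*32 - 1*4 = 60

60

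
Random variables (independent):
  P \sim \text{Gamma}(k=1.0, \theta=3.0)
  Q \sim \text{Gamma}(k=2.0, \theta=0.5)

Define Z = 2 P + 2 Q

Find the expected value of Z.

E[Z] = 2*E[P] + 2*E[Q]
E[P] = 3
E[Q] = 1
E[Z] = 2*3 + 2*1 = 8

8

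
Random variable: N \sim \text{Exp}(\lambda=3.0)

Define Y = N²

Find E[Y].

Using E[X²] = Var(X) + (E[X])²:
E[N] = 0.33333333
Var(N) = 1/3.0^2 = 0.11111111
E[N²] = 0.11111111 + 0.33333333² = 0.11111111 + 0.11111111 = 0.22222222

0.22222222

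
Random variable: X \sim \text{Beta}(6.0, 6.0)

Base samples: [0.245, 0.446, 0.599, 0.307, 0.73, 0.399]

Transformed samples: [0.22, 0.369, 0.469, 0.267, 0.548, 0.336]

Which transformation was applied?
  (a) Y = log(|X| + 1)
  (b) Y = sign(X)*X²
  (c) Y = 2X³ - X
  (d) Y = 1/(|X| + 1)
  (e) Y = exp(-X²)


Checking option (a) Y = log(|X| + 1):
  X = 0.245 -> Y = 0.22 ✓
  X = 0.446 -> Y = 0.369 ✓
  X = 0.599 -> Y = 0.469 ✓
All samples match this transformation.

(a) log(|X| + 1)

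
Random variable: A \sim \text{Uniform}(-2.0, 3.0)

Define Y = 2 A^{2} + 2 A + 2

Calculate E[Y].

E[Y] = 2*E[A²] + 2*E[A] + 2
E[A] = 0.5
E[A²] = Var(A) + (E[A])² = 2.0833333 + 0.25 = 2.3333333
E[Y] = 2*2.3333333 + 2*0.5 + 2 = 7.6666667

7.6666667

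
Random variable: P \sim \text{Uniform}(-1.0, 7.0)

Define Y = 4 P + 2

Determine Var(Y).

For Y = aP + b: Var(Y) = a² * Var(P)
Var(P) = (7 + 1)^2/12 = 5.3333333
Var(Y) = 4² * 5.3333333 = 16 * 5.3333333 = 85.333333

85.333333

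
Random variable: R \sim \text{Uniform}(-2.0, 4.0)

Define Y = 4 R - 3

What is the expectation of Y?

For Y = 4R - 3:
E[Y] = 4 * E[R] - 3
E[R] = (-2 + 4)/2 = 1
E[Y] = 4 * 1 - 3 = 1

1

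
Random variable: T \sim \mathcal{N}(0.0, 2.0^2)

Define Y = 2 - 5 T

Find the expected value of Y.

For Y = -5T + 2:
E[Y] = -5 * E[T] + 2
E[T] = 0.0 = 0
E[Y] = -5 * 0 + 2 = 2

2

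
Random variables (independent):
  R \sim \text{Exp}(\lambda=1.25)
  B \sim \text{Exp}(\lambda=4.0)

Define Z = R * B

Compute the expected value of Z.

For independent RVs: E[XY] = E[X]*E[Y]
E[R] = 0.8
E[B] = 0.25
E[Z] = 0.8 * 0.25 = 0.2

0.2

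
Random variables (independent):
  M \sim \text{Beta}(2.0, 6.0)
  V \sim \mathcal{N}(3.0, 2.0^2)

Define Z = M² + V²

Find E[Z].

E[Z] = E[M²] + E[V²]
E[M²] = Var(M) + E[M]² = 0.020833333 + 0.0625 = 0.083333333
E[V²] = Var(V) + E[V]² = 4 + 9 = 13
E[Z] = 0.083333333 + 13 = 13.083333

13.083333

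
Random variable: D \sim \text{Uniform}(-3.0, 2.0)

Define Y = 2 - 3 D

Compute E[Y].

For Y = -3D + 2:
E[Y] = -3 * E[D] + 2
E[D] = (-3 + 2)/2 = -0.5
E[Y] = -3 * (-0.5) + 2 = 3.5

3.5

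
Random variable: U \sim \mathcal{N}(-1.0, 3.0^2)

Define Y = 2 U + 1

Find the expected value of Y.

For Y = 2U + 1:
E[Y] = 2 * E[U] + 1
E[U] = -1.0 = -1
E[Y] = 2 * (-1) + 1 = -1

-1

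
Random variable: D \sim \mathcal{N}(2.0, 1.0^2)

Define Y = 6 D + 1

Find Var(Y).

For Y = aD + b: Var(Y) = a² * Var(D)
Var(D) = 1.0^2 = 1
Var(Y) = 6² * 1 = 36 * 1 = 36

36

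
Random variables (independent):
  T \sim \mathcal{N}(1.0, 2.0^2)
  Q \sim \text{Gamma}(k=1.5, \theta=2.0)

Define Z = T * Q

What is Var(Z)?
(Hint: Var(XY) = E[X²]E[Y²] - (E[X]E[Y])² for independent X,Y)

Var(XY) = E[X²]E[Y²] - (E[X]E[Y])²
E[T] = 1, Var(T) = 4
E[Q] = 3, Var(Q) = 6
E[T²] = 4 + 1² = 5
E[Q²] = 6 + 3² = 15
Var(Z) = 5*15 - (1*3)²
= 75 - 9 = 66

66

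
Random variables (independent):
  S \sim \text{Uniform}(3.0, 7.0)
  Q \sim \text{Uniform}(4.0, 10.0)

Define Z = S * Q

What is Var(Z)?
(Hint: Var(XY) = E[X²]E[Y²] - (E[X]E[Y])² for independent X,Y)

Var(XY) = E[X²]E[Y²] - (E[X]E[Y])²
E[S] = 5, Var(S) = 1.3333333
E[Q] = 7, Var(Q) = 3
E[S²] = 1.3333333 + 5² = 26.333333
E[Q²] = 3 + 7² = 52
Var(Z) = 26.333333*52 - (5*7)²
= 1369.3333 - 1225 = 144.33333

144.33333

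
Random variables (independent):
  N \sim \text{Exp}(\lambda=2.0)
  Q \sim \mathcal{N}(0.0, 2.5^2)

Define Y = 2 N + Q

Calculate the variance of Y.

For independent RVs: Var(aX + bY) = a²Var(X) + b²Var(Y)
Var(N) = 0.25
Var(Q) = 6.25
Var(Y) = 2²*0.25 + 1²*6.25
= 4*0.25 + 1*6.25 = 7.25

7.25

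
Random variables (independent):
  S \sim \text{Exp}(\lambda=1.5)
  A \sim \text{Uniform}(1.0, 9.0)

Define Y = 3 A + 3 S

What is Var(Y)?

For independent RVs: Var(aX + bY) = a²Var(X) + b²Var(Y)
Var(S) = 0.44444444
Var(A) = 5.3333333
Var(Y) = 3²*0.44444444 + 3²*5.3333333
= 9*0.44444444 + 9*5.3333333 = 52

52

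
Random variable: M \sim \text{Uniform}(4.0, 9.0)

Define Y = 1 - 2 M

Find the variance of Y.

For Y = aM + b: Var(Y) = a² * Var(M)
Var(M) = (9 - 4)^2/12 = 2.0833333
Var(Y) = (-2)² * 2.0833333 = 4 * 2.0833333 = 8.3333333

8.3333333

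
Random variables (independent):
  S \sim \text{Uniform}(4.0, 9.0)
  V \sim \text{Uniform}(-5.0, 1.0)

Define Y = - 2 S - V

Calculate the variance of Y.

For independent RVs: Var(aX + bY) = a²Var(X) + b²Var(Y)
Var(S) = 2.0833333
Var(V) = 3
Var(Y) = (-2)²*2.0833333 + (-1)²*3
= 4*2.0833333 + 1*3 = 11.333333

11.333333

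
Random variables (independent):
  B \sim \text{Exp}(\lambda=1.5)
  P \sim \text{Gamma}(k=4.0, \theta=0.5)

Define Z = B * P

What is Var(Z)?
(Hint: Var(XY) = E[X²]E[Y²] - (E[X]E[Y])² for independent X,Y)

Var(XY) = E[X²]E[Y²] - (E[X]E[Y])²
E[B] = 0.66666667, Var(B) = 0.44444444
E[P] = 2, Var(P) = 1
E[B²] = 0.44444444 + 0.66666667² = 0.88888889
E[P²] = 1 + 2² = 5
Var(Z) = 0.88888889*5 - (0.66666667*2)²
= 4.4444444 - 1.7777778 = 2.6666667

2.6666667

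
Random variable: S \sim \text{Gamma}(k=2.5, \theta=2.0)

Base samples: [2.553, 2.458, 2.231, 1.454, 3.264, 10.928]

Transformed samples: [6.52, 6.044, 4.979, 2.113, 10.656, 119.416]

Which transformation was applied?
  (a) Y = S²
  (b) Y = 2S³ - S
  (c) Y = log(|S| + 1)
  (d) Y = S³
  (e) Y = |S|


Checking option (a) Y = S²:
  S = 2.553 -> Y = 6.52 ✓
  S = 2.458 -> Y = 6.044 ✓
  S = 2.231 -> Y = 4.979 ✓
All samples match this transformation.

(a) S²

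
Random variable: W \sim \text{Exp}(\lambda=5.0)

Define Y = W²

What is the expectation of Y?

Using E[X²] = Var(X) + (E[X])²:
E[W] = 0.2
Var(W) = 1/5.0^2 = 0.04
E[W²] = 0.04 + 0.2² = 0.04 + 0.04 = 0.08

0.08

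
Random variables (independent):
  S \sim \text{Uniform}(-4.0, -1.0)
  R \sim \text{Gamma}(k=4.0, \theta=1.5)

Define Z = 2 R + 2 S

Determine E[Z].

E[Z] = 2*E[S] + 2*E[R]
E[S] = -2.5
E[R] = 6
E[Z] = 2*(-2.5) + 2*6 = 7

7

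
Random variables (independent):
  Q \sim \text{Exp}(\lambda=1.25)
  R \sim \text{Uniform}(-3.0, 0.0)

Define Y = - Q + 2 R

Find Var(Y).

For independent RVs: Var(aX + bY) = a²Var(X) + b²Var(Y)
Var(Q) = 0.64
Var(R) = 0.75
Var(Y) = (-1)²*0.64 + 2²*0.75
= 1*0.64 + 4*0.75 = 3.64

3.64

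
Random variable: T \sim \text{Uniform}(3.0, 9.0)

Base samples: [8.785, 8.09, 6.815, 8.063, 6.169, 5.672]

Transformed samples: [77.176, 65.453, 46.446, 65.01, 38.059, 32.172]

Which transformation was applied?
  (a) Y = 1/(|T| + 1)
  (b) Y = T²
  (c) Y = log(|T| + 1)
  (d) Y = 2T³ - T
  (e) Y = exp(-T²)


Checking option (b) Y = T²:
  T = 8.785 -> Y = 77.176 ✓
  T = 8.09 -> Y = 65.453 ✓
  T = 6.815 -> Y = 46.446 ✓
All samples match this transformation.

(b) T²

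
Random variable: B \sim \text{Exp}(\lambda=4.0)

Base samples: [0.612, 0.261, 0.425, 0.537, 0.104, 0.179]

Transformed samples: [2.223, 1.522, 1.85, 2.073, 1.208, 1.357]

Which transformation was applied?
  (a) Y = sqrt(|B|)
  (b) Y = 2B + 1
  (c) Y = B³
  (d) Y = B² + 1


Checking option (b) Y = 2B + 1:
  B = 0.612 -> Y = 2.223 ✓
  B = 0.261 -> Y = 1.522 ✓
  B = 0.425 -> Y = 1.85 ✓
All samples match this transformation.

(b) 2B + 1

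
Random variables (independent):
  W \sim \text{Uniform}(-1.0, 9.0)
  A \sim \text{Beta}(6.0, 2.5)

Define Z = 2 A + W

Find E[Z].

E[Z] = 1*E[W] + 2*E[A]
E[W] = 4
E[A] = 0.70588235
E[Z] = 1*4 + 2*0.70588235 = 5.4117647

5.4117647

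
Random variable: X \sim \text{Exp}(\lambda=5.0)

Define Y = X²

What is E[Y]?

E[X²] = Var(X) + (E[X])² = 0.04 + 0.04 = 0.08

0.08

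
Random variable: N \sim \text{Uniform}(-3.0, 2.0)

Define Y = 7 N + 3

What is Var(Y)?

For Y = aN + b: Var(Y) = a² * Var(N)
Var(N) = (2 + 3)^2/12 = 2.0833333
Var(Y) = 7² * 2.0833333 = 49 * 2.0833333 = 102.08333

102.08333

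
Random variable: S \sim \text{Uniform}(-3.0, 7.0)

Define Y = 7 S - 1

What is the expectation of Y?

For Y = 7S - 1:
E[Y] = 7 * E[S] - 1
E[S] = (-3 + 7)/2 = 2
E[Y] = 7 * 2 - 1 = 13

13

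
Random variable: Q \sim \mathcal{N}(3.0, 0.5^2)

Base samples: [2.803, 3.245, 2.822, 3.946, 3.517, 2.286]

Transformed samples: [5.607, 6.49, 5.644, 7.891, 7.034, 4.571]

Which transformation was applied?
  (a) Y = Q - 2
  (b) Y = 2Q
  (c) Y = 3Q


Checking option (b) Y = 2Q:
  Q = 2.803 -> Y = 5.607 ✓
  Q = 3.245 -> Y = 6.49 ✓
  Q = 2.822 -> Y = 5.644 ✓
All samples match this transformation.

(b) 2Q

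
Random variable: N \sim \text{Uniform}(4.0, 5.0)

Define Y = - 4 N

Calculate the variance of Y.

For Y = aN + b: Var(Y) = a² * Var(N)
Var(N) = (5 - 4)^2/12 = 0.083333333
Var(Y) = (-4)² * 0.083333333 = 16 * 0.083333333 = 1.3333333

1.3333333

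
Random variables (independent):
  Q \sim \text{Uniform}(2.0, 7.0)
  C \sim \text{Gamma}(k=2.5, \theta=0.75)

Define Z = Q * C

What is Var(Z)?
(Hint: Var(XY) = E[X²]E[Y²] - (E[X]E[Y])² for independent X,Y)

Var(XY) = E[X²]E[Y²] - (E[X]E[Y])²
E[Q] = 4.5, Var(Q) = 2.0833333
E[C] = 1.875, Var(C) = 1.40625
E[Q²] = 2.0833333 + 4.5² = 22.333333
E[C²] = 1.40625 + 1.875² = 4.921875
Var(Z) = 22.333333*4.921875 - (4.5*1.875)²
= 109.92188 - 71.191406 = 38.730469

38.730469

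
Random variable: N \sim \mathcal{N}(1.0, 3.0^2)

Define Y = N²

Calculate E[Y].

Using E[X²] = Var(X) + (E[X])²:
E[N] = 1
Var(N) = 3.0^2 = 9
E[N²] = 9 + 1² = 9 + 1 = 10

10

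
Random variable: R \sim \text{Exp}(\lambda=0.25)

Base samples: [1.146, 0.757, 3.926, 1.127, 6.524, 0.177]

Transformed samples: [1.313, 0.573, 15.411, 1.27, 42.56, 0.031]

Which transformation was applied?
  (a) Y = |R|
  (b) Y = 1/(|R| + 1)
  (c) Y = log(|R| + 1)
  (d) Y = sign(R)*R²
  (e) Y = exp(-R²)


Checking option (d) Y = sign(R)*R²:
  R = 1.146 -> Y = 1.313 ✓
  R = 0.757 -> Y = 0.573 ✓
  R = 3.926 -> Y = 15.411 ✓
All samples match this transformation.

(d) sign(R)*R²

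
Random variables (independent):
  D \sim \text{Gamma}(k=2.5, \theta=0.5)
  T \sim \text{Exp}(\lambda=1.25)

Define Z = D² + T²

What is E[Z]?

E[Z] = E[D²] + E[T²]
E[D²] = Var(D) + E[D]² = 0.625 + 1.5625 = 2.1875
E[T²] = Var(T) + E[T]² = 0.64 + 0.64 = 1.28
E[Z] = 2.1875 + 1.28 = 3.4675

3.4675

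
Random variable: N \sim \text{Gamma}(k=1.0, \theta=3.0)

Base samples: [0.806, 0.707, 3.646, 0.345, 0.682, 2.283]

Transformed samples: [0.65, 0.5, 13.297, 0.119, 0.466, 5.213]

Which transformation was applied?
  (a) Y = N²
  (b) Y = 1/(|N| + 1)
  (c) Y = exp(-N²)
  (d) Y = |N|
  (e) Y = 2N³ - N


Checking option (a) Y = N²:
  N = 0.806 -> Y = 0.65 ✓
  N = 0.707 -> Y = 0.5 ✓
  N = 3.646 -> Y = 13.297 ✓
All samples match this transformation.

(a) N²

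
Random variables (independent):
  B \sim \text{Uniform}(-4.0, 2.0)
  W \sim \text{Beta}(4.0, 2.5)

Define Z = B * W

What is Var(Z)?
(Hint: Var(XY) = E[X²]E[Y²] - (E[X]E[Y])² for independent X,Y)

Var(XY) = E[X²]E[Y²] - (E[X]E[Y])²
E[B] = -1, Var(B) = 3
E[W] = 0.61538462, Var(W) = 0.031558185
E[B²] = 3 + (-1)² = 4
E[W²] = 0.031558185 + 0.61538462² = 0.41025641
Var(Z) = 4*0.41025641 - (-1*0.61538462)²
= 1.6410256 - 0.37869822 = 1.2623274

1.2623274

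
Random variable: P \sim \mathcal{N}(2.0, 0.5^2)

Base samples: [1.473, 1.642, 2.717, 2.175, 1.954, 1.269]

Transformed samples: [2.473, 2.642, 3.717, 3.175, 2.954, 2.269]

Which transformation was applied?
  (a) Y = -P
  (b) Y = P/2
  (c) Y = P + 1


Checking option (c) Y = P + 1:
  P = 1.473 -> Y = 2.473 ✓
  P = 1.642 -> Y = 2.642 ✓
  P = 2.717 -> Y = 3.717 ✓
All samples match this transformation.

(c) P + 1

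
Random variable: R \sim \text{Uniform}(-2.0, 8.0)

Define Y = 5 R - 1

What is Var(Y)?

For Y = aR + b: Var(Y) = a² * Var(R)
Var(R) = (8 + 2)^2/12 = 8.3333333
Var(Y) = 5² * 8.3333333 = 25 * 8.3333333 = 208.33333

208.33333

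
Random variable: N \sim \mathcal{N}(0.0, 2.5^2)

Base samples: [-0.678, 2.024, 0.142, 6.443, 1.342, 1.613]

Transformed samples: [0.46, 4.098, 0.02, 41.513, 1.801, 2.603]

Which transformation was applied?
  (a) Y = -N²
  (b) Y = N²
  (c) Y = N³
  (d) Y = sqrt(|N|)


Checking option (b) Y = N²:
  N = -0.678 -> Y = 0.46 ✓
  N = 2.024 -> Y = 4.098 ✓
  N = 0.142 -> Y = 0.02 ✓
All samples match this transformation.

(b) N²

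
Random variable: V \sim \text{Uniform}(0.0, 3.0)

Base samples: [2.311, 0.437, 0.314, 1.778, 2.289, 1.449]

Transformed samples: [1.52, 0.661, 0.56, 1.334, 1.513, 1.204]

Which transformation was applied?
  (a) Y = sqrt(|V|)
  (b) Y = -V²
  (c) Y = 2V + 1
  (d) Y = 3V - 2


Checking option (a) Y = sqrt(|V|):
  V = 2.311 -> Y = 1.52 ✓
  V = 0.437 -> Y = 0.661 ✓
  V = 0.314 -> Y = 0.56 ✓
All samples match this transformation.

(a) sqrt(|V|)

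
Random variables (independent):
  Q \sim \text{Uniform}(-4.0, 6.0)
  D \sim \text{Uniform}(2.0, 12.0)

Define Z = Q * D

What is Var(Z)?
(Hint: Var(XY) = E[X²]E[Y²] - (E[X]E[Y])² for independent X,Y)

Var(XY) = E[X²]E[Y²] - (E[X]E[Y])²
E[Q] = 1, Var(Q) = 8.3333333
E[D] = 7, Var(D) = 8.3333333
E[Q²] = 8.3333333 + 1² = 9.3333333
E[D²] = 8.3333333 + 7² = 57.333333
Var(Z) = 9.3333333*57.333333 - (1*7)²
= 535.11111 - 49 = 486.11111

486.11111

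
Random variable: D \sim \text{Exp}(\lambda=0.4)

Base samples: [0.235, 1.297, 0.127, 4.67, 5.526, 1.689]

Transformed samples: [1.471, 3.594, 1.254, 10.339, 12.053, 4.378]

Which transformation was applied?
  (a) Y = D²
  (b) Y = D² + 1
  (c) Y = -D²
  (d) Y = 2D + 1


Checking option (d) Y = 2D + 1:
  D = 0.235 -> Y = 1.471 ✓
  D = 1.297 -> Y = 3.594 ✓
  D = 0.127 -> Y = 1.254 ✓
All samples match this transformation.

(d) 2D + 1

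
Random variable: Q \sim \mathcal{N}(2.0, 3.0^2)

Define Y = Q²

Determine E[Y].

E[Q²] = Var(Q) + (E[Q])² = 9 + 4 = 13

13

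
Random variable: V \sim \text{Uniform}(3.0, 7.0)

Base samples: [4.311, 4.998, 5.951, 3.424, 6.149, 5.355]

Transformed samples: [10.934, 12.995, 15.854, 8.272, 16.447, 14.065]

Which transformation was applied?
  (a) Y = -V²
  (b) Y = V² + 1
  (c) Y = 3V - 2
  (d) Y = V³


Checking option (c) Y = 3V - 2:
  V = 4.311 -> Y = 10.934 ✓
  V = 4.998 -> Y = 12.995 ✓
  V = 5.951 -> Y = 15.854 ✓
All samples match this transformation.

(c) 3V - 2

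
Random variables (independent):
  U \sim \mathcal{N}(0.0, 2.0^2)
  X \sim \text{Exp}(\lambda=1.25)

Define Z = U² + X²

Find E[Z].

E[Z] = E[U²] + E[X²]
E[U²] = Var(U) + E[U]² = 4 + 0 = 4
E[X²] = Var(X) + E[X]² = 0.64 + 0.64 = 1.28
E[Z] = 4 + 1.28 = 5.28

5.28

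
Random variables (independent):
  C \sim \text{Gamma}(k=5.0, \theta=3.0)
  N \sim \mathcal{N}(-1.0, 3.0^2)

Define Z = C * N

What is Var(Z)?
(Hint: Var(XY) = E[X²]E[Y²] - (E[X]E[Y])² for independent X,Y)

Var(XY) = E[X²]E[Y²] - (E[X]E[Y])²
E[C] = 15, Var(C) = 45
E[N] = -1, Var(N) = 9
E[C²] = 45 + 15² = 270
E[N²] = 9 + (-1)² = 10
Var(Z) = 270*10 - (15*(-1))²
= 2700 - 225 = 2475

2475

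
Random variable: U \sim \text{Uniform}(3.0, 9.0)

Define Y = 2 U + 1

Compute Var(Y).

For Y = aU + b: Var(Y) = a² * Var(U)
Var(U) = (9 - 3)^2/12 = 3
Var(Y) = 2² * 3 = 4 * 3 = 12

12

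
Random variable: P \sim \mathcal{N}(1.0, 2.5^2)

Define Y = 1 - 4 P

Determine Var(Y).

For Y = aP + b: Var(Y) = a² * Var(P)
Var(P) = 2.5^2 = 6.25
Var(Y) = (-4)² * 6.25 = 16 * 6.25 = 100

100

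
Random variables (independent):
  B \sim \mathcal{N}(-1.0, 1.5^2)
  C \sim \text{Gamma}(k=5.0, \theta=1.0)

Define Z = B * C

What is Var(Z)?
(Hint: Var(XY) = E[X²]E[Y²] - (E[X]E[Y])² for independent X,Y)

Var(XY) = E[X²]E[Y²] - (E[X]E[Y])²
E[B] = -1, Var(B) = 2.25
E[C] = 5, Var(C) = 5
E[B²] = 2.25 + (-1)² = 3.25
E[C²] = 5 + 5² = 30
Var(Z) = 3.25*30 - (-1*5)²
= 97.5 - 25 = 72.5

72.5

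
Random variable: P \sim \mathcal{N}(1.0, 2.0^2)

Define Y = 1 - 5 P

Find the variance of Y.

For Y = aP + b: Var(Y) = a² * Var(P)
Var(P) = 2.0^2 = 4
Var(Y) = (-5)² * 4 = 25 * 4 = 100

100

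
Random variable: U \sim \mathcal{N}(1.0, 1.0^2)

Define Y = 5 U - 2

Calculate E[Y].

For Y = 5U - 2:
E[Y] = 5 * E[U] - 2
E[U] = 1.0 = 1
E[Y] = 5 * 1 - 2 = 3

3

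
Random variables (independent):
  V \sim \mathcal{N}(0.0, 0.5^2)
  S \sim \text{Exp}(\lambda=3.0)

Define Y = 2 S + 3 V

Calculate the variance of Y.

For independent RVs: Var(aX + bY) = a²Var(X) + b²Var(Y)
Var(V) = 0.25
Var(S) = 0.11111111
Var(Y) = 3²*0.25 + 2²*0.11111111
= 9*0.25 + 4*0.11111111 = 2.6944444

2.6944444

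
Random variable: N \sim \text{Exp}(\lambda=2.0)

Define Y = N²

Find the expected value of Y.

E[N²] = Var(N) + (E[N])² = 0.25 + 0.25 = 0.5

0.5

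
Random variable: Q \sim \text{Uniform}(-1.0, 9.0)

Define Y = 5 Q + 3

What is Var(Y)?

For Y = aQ + b: Var(Y) = a² * Var(Q)
Var(Q) = (9 + 1)^2/12 = 8.3333333
Var(Y) = 5² * 8.3333333 = 25 * 8.3333333 = 208.33333

208.33333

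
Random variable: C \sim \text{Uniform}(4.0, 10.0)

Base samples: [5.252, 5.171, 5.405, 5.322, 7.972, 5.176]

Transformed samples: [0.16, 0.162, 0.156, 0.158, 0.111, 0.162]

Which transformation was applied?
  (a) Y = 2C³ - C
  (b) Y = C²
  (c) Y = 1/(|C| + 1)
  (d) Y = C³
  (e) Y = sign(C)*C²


Checking option (c) Y = 1/(|C| + 1):
  C = 5.252 -> Y = 0.16 ✓
  C = 5.171 -> Y = 0.162 ✓
  C = 5.405 -> Y = 0.156 ✓
All samples match this transformation.

(c) 1/(|C| + 1)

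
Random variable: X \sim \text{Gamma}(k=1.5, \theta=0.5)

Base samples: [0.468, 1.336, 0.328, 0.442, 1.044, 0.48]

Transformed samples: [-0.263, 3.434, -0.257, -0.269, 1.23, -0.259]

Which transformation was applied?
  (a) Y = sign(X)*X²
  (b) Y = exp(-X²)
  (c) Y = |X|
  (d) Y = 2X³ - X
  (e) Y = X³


Checking option (d) Y = 2X³ - X:
  X = 0.468 -> Y = -0.263 ✓
  X = 1.336 -> Y = 3.434 ✓
  X = 0.328 -> Y = -0.257 ✓
All samples match this transformation.

(d) 2X³ - X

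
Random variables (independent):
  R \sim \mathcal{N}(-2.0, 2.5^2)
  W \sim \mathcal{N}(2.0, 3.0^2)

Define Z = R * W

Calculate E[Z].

For independent RVs: E[XY] = E[X]*E[Y]
E[R] = -2
E[W] = 2
E[Z] = -2 * 2 = -4

-4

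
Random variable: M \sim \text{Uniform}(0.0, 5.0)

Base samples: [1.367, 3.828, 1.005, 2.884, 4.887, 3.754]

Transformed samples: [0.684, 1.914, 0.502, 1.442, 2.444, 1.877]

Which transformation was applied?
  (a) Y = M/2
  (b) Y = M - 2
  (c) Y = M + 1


Checking option (a) Y = M/2:
  M = 1.367 -> Y = 0.684 ✓
  M = 3.828 -> Y = 1.914 ✓
  M = 1.005 -> Y = 0.502 ✓
All samples match this transformation.

(a) M/2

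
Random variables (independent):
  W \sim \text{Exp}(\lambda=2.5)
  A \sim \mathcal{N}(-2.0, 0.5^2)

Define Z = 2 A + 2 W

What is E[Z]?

E[Z] = 2*E[W] + 2*E[A]
E[W] = 0.4
E[A] = -2
E[Z] = 2*0.4 + 2*(-2) = -3.2

-3.2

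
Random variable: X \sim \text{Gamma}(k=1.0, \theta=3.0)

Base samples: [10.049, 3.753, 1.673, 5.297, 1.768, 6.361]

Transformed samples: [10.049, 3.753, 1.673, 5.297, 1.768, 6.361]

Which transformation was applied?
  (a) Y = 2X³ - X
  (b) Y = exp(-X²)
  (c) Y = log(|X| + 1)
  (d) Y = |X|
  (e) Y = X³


Checking option (d) Y = |X|:
  X = 10.049 -> Y = 10.049 ✓
  X = 3.753 -> Y = 3.753 ✓
  X = 1.673 -> Y = 1.673 ✓
All samples match this transformation.

(d) |X|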